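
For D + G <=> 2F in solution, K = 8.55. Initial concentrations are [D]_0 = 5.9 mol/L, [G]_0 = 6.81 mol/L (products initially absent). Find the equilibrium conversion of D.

X = 0.636

Let X = conversion of D; extent ξ = 5.9·X mol/L.
Concentrations: [D] = 5.9 − 5.9X; [G] = 6.81 − 5.9X; [F] = 11.8X.
K = [F]^2 / ([D] [G]).
This equals 8.55 at X = 0.636 (the root in 0 < X < 1).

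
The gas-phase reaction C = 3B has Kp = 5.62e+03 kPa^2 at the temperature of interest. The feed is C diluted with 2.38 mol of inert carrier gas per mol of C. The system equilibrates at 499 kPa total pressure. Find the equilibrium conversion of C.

X = 0.212

Basis: 1 mol C initially; let X = conversion of C. Extent ξ = X.
Species balance: n_C = 1 − X; n_B = 3X; n_I = 2.38 (inert).
n_T = Σnᵢ = 3.38 + 2X.
Mole fractions y_i = n_i/n_T; Kp = p_B^3 / (p_C) with p_i = y_i·P.
This yields a degree-3 equation in X; solving on (0,1), X = 0.212.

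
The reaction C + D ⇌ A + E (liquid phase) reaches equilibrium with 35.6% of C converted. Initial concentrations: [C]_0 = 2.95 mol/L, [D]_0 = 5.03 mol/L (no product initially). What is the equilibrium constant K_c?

K_c = 0.146

Let X = conversion of C.
Concentrations: [C] = 2.95 − 2.95X; [D] = 5.03 − 2.95X; [A] = 2.95X; [E] = 2.95X.
At X = 0.356: [C] = 1.9, [D] = 3.98, [A] = 1.05, [E] = 1.05.
K_c = [A] [E] / ([C] [D]) = 0.146.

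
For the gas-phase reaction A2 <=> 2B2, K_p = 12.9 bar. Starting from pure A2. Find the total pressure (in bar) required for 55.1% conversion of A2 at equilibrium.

P = 7.4 bar

Take 1 mol A2 as basis and let X be its fractional conversion, so ξ = X.
Species balance: n_A2 = 1 − X; n_B2 = 2X.
Summing: n_T = 1 + X.
K_p = p_B2^2 / (p_A2) with p_i = (n_i/n_T)·P.
At X = 0.551: the mole-fraction product g(X) = Π y_i^ν_i = 1.744. Since K_p = g(X)·P^{1}, P = (K_p/g)^(1/1) = (12.9/1.744)^(1/1) = 7.4 bar.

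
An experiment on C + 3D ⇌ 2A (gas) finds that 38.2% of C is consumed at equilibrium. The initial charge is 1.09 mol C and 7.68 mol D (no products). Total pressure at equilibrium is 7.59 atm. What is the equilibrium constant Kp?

Take 1.09 mol C as basis and let X be its fractional conversion, so ξ = 1.09X.
Species balance: n_C = 1.09 − 1.09X; n_D = 7.68 − 3.27X; n_A = 2.18X.
Total moles n_T = 8.77 − 2.18X.
At X = 0.382: n_C = 0.674, n_D = 6.43, n_A = 0.833, n_T = 7.94.
p_i = (n_i/n_T)·P. Kp = p_A^2 / (p_C p_D^3) = 0.00423 atm^-2.

Kp = 0.00423 atm^-2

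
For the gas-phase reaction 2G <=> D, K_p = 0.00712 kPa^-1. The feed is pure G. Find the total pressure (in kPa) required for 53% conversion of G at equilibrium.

Let X = conversion of G (basis 1 mol G); extent of reaction ξ = 0.5X.
Moles: n_G = 1 − X; n_D = 0.5X.
Summing: n_T = 1 − 0.5X.
K_p = p_D / (p_G^2) with p_i = (n_i/n_T)·P.
At X = 0.53: the mole-fraction product g(X) = Π y_i^ν_i = 0.8817. Since K_p = g(X)·P^{-1}, P = (g/K_p)^(1/1) = (0.8817/0.00712)^(1/1) = 124 kPa.

P = 124 kPa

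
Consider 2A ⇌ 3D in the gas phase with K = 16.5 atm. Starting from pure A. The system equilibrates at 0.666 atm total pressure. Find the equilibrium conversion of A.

Basis: 1 mol A initially; let X = conversion of A. Extent ξ = 0.5X.
Species balance: n_A = 1 − X; n_D = 1.5X.
Total moles n_T = 1 + 0.5X.
With p_i = (n_i/n_T)P, K = p_D^3 / (p_A^2).
Equating to 16.5 atm and solving on 0 < X < 1: X = 0.783.

X = 0.783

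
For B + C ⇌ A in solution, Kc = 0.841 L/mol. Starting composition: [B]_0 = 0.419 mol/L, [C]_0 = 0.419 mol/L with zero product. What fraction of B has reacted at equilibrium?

Let X = conversion of B; extent ξ = 0.419·X mol/L.
Concentrations: [B] = 0.419 − 0.419X; [C] = 0.419 − 0.419X; [A] = 0.419X.
Kc = [A] / ([B] [C]).
Solving Kc = 0.841 for X ∈ (0,1): X = 0.216.

X = 0.216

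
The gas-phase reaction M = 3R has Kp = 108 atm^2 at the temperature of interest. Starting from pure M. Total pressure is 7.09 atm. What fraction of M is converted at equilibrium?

Let X = conversion of M (basis 1 mol M); extent of reaction ξ = X.
Moles: n_M = 1 − X; n_R = 3X.
n_T = Σnᵢ = 1 + 2X.
Mole fractions y_i = n_i/n_T; Kp = p_R^3 / (p_M) with p_i = y_i·P.
This yields a degree-3 equation in X; solving on (0,1), X = 0.541.

X = 0.541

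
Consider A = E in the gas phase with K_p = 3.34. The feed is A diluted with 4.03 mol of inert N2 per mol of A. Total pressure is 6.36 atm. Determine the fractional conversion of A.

Basis: 1 mol A initially; let X = conversion of A. Extent ξ = X.
Species balance: n_A = 1 − X; n_E = X; n_I = 4.03 (inert).
n_T stays at 5.03 (no change in mole number).
With p_i = (n_i/n_T)P, K_p = p_E / (p_A).
Setting this equal to 3.34 and taking the physical root (0 < X < 1) gives X = 0.770.

X = 0.770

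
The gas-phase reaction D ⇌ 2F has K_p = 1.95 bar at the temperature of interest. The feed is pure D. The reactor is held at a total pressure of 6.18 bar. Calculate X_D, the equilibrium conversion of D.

X = 0.270

Let X = conversion of D (basis 1 mol D); extent of reaction ξ = X.
Mole table: n_D = 1 − X; n_F = 2X.
n_T = Σnᵢ = 1 + X.
Mole fractions y_i = n_i/n_T; K_p = p_F^2 / (p_D) with p_i = y_i·P.
Setting this equal to 1.95 bar and taking the physical root (0 < X < 1) gives X = 0.270.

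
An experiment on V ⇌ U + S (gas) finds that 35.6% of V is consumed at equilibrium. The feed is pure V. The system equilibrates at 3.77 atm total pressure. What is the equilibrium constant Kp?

Basis: 1 mol V initially; let X = conversion of V. Extent ξ = X.
At extent ξ: n_V = 1 − X; n_U = X; n_S = X.
n_T = Σnᵢ = 1 + X.
At X = 0.356: n_V = 0.644, n_U = 0.356, n_S = 0.356, n_T = 1.36.
p_i = (n_i/n_T)·P. Kp = p_U p_S / (p_V) = 0.547 atm.

Kp = 0.547 atm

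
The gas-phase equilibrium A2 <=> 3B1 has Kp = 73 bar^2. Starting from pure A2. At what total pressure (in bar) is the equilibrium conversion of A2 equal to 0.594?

Take 1 mol A2 as basis and let X be its fractional conversion, so ξ = X.
At extent ξ: n_A2 = 1 − X; n_B1 = 3X.
n_T = Σnᵢ = 1 + 2X.
Kp = p_B1^3 / (p_A2) with p_i = (n_i/n_T)·P.
At X = 0.594: the mole-fraction product g(X) = Π y_i^ν_i = 2.911. Since Kp = g(X)·P^{2}, P = (Kp/g)^(1/2) = (73/2.911)^(1/2) = 5.01 bar.

P = 5.01 bar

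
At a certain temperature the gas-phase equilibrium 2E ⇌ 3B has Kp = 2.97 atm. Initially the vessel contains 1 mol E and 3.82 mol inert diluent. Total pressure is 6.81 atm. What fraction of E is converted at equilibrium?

Let X = conversion of E (basis 1 mol E); extent of reaction ξ = 0.5X.
Mole table: n_E = 1 − X; n_B = 1.5X; n_I = 3.82 (inert).
Summing: n_T = 4.82 + 0.5X.
y_i = n_i/n_T, p_i = y_i·P. Kp = p_B^3 / (p_E^2).
Equating to 2.97 atm and solving on 0 < X < 1: X = 0.527.

X = 0.527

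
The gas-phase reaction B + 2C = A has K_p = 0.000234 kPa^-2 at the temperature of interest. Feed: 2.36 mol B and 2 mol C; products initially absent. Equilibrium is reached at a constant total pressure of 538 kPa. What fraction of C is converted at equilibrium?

X = 0.878

Basis: 2 mol C initially; let X = conversion of C. Extent ξ = X.
Moles: n_B = 2.36 − X; n_C = 2 − 2X; n_A = X.
n_T = Σnᵢ = 4.36 − 2X.
Mole fractions y_i = n_i/n_T; K_p = p_A / (p_B p_C^2) with p_i = y_i·P.
Equating to 0.000234 kPa^-2 and solving on 0 < X < 1: X = 0.878.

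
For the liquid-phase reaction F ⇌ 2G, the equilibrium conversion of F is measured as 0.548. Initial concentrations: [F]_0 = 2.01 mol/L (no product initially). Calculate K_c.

Let X = conversion of F.
Concentrations: [F] = 2.01 − 2.01X; [G] = 4.02X.
At X = 0.548: [F] = 0.909, [G] = 2.2.
K_c = [G]^2 / ([F]) = 5.34 mol/L.

K_c = 5.34 mol/L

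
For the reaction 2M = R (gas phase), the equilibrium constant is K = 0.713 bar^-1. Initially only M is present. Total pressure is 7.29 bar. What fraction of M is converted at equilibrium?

Basis: 1 mol M initially; let X = conversion of M. Extent ξ = 0.5X.
Species balance: n_M = 1 − X; n_R = 0.5X.
n_T = Σnᵢ = 1 − 0.5X.
With p_i = (n_i/n_T)P, K = p_R / (p_M^2).
This yields a degree-2 equation in X; solving on (0,1), X = 0.786.

X = 0.786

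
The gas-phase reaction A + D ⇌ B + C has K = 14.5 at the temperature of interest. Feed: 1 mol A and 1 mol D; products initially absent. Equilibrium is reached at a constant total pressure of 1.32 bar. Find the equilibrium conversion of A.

X = 0.792

Let X = conversion of A (basis 1 mol A); extent of reaction ξ = X.
At extent ξ: n_A = 1 − X; n_D = 1 − X; n_B = X; n_C = X.
Since Δν = 0, n_T = 2 throughout.
Mole fractions y_i = n_i/n_T; K = p_B p_C / (p_A p_D) with p_i = y_i·P.
Equating to 14.5 and solving on 0 < X < 1: X = 0.792.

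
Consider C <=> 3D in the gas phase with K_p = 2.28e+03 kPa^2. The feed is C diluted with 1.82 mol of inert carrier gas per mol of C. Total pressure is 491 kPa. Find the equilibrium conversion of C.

X = 0.143

Basis: 1 mol C initially; let X = conversion of C. Extent ξ = X.
Species balance: n_C = 1 − X; n_D = 3X; n_I = 1.82 (inert).
Total moles n_T = 2.82 + 2X.
y_i = n_i/n_T, p_i = y_i·P. K_p = p_D^3 / (p_C).
Setting this equal to 2.28e+03 kPa^2 and taking the physical root (0 < X < 1) gives X = 0.143.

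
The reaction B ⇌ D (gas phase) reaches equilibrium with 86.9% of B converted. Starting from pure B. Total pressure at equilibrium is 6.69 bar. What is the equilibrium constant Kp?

Kp = 6.63

Let X = conversion of B (basis 1 mol B); extent of reaction ξ = X.
Moles: n_B = 1 − X; n_D = X.
Since Δν = 0, n_T = 1 throughout.
At X = 0.869: n_B = 0.131, n_D = 0.869, n_T = 1.
p_i = (n_i/n_T)·P. Kp = p_D / (p_B) = 6.63.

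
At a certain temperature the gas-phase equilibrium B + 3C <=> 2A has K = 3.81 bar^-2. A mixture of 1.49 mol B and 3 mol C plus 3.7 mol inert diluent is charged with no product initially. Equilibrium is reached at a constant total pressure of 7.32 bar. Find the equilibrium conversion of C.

X = 0.719

Basis: 3 mol C initially; let X = conversion of C. Extent ξ = X.
Species balance: n_B = 1.49 − X; n_C = 3 − 3X; n_A = 2X; n_I = 3.7 (inert).
n_T = Σnᵢ = 8.19 − 2X.
Mole fractions y_i = n_i/n_T; K = p_A^2 / (p_B p_C^3) with p_i = y_i·P.
Setting this equal to 3.81 bar^-2 and taking the physical root (0 < X < 1) gives X = 0.719.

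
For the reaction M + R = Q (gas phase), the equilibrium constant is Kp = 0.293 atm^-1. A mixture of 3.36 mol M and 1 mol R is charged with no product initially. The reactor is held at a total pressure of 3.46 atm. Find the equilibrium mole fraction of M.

Basis: 1 mol R initially; let X = conversion of R. Extent ξ = X.
At extent ξ: n_M = 3.36 − X; n_R = 1 − X; n_Q = X.
Total moles n_T = 4.36 − X.
Mole fractions y_i = n_i/n_T; Kp = p_Q / (p_M p_R) with p_i = y_i·P.
Equating to 0.293 atm^-1 and solving on 0 < X < 1: X = 0.430.
Then n_M = 2.93, n_T = 3.93, so y_M = 0.746.

y_M = 0.746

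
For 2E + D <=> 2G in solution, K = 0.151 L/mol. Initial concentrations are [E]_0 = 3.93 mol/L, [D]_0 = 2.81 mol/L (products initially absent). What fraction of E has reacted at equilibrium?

Let X = conversion of E; extent ξ = 3.93X/2 mol/L.
Concentrations: [E] = 3.93 − 3.93X; [D] = 2.81 − 1.97X; [G] = 3.93X.
K = [G]^2 / ([E]^2 [D]).
This equals 0.151 at X = 0.360 (the root in 0 < X < 1).

X = 0.360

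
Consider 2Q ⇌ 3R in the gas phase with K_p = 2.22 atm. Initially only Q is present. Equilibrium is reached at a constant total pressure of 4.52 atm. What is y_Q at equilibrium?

y_Q = 0.502

Basis: 1 mol Q initially; let X = conversion of Q. Extent ξ = 0.5X.
Mole table: n_Q = 1 − X; n_R = 1.5X.
Total moles n_T = 1 + 0.5X.
y_i = n_i/n_T, p_i = y_i·P. K_p = p_R^3 / (p_Q^2).
Substituting and setting equal to 2.22 atm gives a polynomial in X; the root in (0,1) is X = 0.398.
Then n_Q = 0.602, n_T = 1.2, so y_Q = 0.502.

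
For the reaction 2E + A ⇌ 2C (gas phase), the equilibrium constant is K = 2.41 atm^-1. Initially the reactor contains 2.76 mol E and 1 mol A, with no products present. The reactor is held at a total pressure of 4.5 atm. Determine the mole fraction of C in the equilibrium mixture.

Basis: 1 mol A initially; let X = conversion of A. Extent ξ = X.
Species balance: n_E = 2.76 − 2X; n_A = 1 − X; n_C = 2X.
n_T = Σnᵢ = 3.76 − X.
Mole fractions y_i = n_i/n_T; K = p_C^2 / (p_E^2 p_A) with p_i = y_i·P.
This yields a degree-3 equation in X; solving on (0,1), X = 0.700.
Then n_C = 1.4, n_T = 3.06, so y_C = 0.458.

y_C = 0.458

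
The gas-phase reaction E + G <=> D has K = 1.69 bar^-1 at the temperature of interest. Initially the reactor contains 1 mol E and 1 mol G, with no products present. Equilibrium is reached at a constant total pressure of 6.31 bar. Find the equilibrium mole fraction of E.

y_E = 0.226

Take 1 mol E as basis and let X be its fractional conversion, so ξ = X.
At extent ξ: n_E = 1 − X; n_G = 1 − X; n_D = X.
Summing: n_T = 2 − X.
Mole fractions y_i = n_i/n_T; K = p_D / (p_E p_G) with p_i = y_i·P.
Substituting and setting equal to 1.69 bar^-1 gives a polynomial in X; the root in (0,1) is X = 0.707.
Then n_E = 0.293, n_T = 1.29, so y_E = 0.226.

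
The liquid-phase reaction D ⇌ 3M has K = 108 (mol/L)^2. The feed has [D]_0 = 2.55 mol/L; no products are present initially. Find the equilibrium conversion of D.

X = 0.617

Let X = conversion of D; extent ξ = 2.55·X mol/L.
Concentrations: [D] = 2.55 − 2.55X; [M] = 7.65X.
K = [M]^3 / ([D]).
Setting equal to 108 and solving for X on (0,1) gives X = 0.617.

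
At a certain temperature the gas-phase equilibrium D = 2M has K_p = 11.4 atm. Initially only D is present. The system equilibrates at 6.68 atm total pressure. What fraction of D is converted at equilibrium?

Let X = conversion of D (basis 1 mol D); extent of reaction ξ = X.
Moles: n_D = 1 − X; n_M = 2X.
Summing: n_T = 1 + X.
Mole fractions y_i = n_i/n_T; K_p = p_M^2 / (p_D) with p_i = y_i·P.
Setting this equal to 11.4 atm and taking the physical root (0 < X < 1) gives X = 0.547.

X = 0.547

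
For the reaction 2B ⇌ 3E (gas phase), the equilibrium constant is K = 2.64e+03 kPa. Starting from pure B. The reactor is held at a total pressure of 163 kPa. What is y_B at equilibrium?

Basis: 1 mol B initially; let X = conversion of B. Extent ξ = 0.5X.
Species balance: n_B = 1 − X; n_E = 1.5X.
Summing: n_T = 1 + 0.5X.
y_i = n_i/n_T, p_i = y_i·P. K = p_E^3 / (p_B^2).
Equating to 2.64e+03 kPa and solving on 0 < X < 1: X = 0.748.
Then n_B = 0.252, n_T = 1.37, so y_B = 0.183.

y_B = 0.183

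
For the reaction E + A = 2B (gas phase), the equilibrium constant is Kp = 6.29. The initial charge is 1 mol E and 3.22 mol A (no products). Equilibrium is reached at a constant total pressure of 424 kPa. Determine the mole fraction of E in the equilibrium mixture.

y_E = 0.042

Take 1 mol E as basis and let X be its fractional conversion, so ξ = X.
At extent ξ: n_E = 1 − X; n_A = 3.22 − X; n_B = 2X.
Total moles n_T = 4.22 (Δν = 0, constant).
With p_i = (n_i/n_T)P, Kp = p_B^2 / (p_E p_A).
Substituting and setting equal to 6.29 gives a polynomial in X; the root in (0,1) is X = 0.821.
Then n_E = 0.179, n_T = 4.22, so y_E = 0.042.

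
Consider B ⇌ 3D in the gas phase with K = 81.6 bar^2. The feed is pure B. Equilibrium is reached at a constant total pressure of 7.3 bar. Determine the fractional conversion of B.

Basis: 1 mol B initially; let X = conversion of B. Extent ξ = X.
Moles: n_B = 1 − X; n_D = 3X.
n_T = Σnᵢ = 1 + 2X.
y_i = n_i/n_T, p_i = y_i·P. K = p_D^3 / (p_B).
Setting this equal to 81.6 bar^2 and taking the physical root (0 < X < 1) gives X = 0.484.

X = 0.484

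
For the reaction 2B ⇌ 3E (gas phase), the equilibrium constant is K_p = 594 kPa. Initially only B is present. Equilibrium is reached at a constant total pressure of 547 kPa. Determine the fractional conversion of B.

X = 0.477

Take 1 mol B as basis and let X be its fractional conversion, so ξ = 0.5X.
Species balance: n_B = 1 − X; n_E = 1.5X.
Total moles n_T = 1 + 0.5X.
Mole fractions y_i = n_i/n_T; K_p = p_E^3 / (p_B^2) with p_i = y_i·P.
Substituting and setting equal to 594 kPa gives a polynomial in X; the root in (0,1) is X = 0.477.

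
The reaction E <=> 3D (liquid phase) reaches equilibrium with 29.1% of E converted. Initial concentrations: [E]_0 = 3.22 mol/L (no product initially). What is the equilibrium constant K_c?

Let X = conversion of E.
Concentrations: [E] = 3.22 − 3.22X; [D] = 9.66X.
At X = 0.291: [E] = 2.28, [D] = 2.81.
K_c = [D]^3 / ([E]) = 9.73 (mol/L)^2.

K_c = 9.73 (mol/L)^2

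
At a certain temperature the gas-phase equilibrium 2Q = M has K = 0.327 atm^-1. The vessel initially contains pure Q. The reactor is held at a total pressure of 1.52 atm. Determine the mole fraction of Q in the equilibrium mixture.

Let X = conversion of Q (basis 1 mol Q); extent of reaction ξ = 0.5X.
Species balance: n_Q = 1 − X; n_M = 0.5X.
Summing: n_T = 1 − 0.5X.
y_i = n_i/n_T, p_i = y_i·P. K = p_M / (p_Q^2).
This yields a degree-2 equation in X; solving on (0,1), X = 0.422.
Then n_Q = 0.578, n_T = 0.789, so y_Q = 0.733.

y_Q = 0.733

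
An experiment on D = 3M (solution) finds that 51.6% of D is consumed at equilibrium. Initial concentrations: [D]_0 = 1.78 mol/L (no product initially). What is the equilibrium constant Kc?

Let X = conversion of D.
Concentrations: [D] = 1.78 − 1.78X; [M] = 5.34X.
At X = 0.516: [D] = 0.862, [M] = 2.76.
Kc = [M]^3 / ([D]) = 24.3 (mol/L)^2.

Kc = 24.3 (mol/L)^2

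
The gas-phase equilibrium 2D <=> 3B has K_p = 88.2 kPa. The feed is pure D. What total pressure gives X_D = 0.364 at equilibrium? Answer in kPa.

Basis: 1 mol D initially; let X = conversion of D. Extent ξ = 0.5X.
Moles: n_D = 1 − X; n_B = 1.5X.
Summing: n_T = 1 + 0.5X.
K_p = p_B^3 / (p_D^2) with p_i = (n_i/n_T)·P.
At X = 0.364: the mole-fraction product g(X) = Π y_i^ν_i = 0.3404. Since K_p = g(X)·P^{1}, P = (K_p/g)^(1/1) = (88.2/0.3404)^(1/1) = 259 kPa.

P = 259 kPa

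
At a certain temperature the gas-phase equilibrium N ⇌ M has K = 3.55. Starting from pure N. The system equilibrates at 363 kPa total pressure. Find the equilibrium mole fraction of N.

Take 1 mol N as basis and let X be its fractional conversion, so ξ = X.
Species balance: n_N = 1 − X; n_M = X.
Total moles n_T = 1 (Δν = 0, constant).
With p_i = (n_i/n_T)P, K = p_M / (p_N).
Equating to 3.55 and solving on 0 < X < 1: X = 0.780.
Then n_N = 0.22, n_T = 1, so y_N = 0.220.

y_N = 0.220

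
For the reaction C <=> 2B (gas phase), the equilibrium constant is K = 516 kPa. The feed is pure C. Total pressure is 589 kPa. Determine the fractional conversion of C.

X = 0.424

Basis: 1 mol C initially; let X = conversion of C. Extent ξ = X.
Moles: n_C = 1 − X; n_B = 2X.
Summing: n_T = 1 + X.
Mole fractions y_i = n_i/n_T; K = p_B^2 / (p_C) with p_i = y_i·P.
This yields a degree-2 equation in X; solving on (0,1), X = 0.424.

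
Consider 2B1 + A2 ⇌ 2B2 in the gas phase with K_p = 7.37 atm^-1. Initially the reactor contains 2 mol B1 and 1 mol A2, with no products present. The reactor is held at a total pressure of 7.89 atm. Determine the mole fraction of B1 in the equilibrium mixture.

y_B1 = 0.241

Take 2 mol B1 as basis and let X be its fractional conversion, so ξ = X.
Mole table: n_B1 = 2 − 2X; n_A2 = 1 − X; n_B2 = 2X.
Total moles n_T = 3 − X.
Mole fractions y_i = n_i/n_T; K_p = p_B2^2 / (p_B1^2 p_A2) with p_i = y_i·P.
Setting this equal to 7.37 atm^-1 and taking the physical root (0 < X < 1) gives X = 0.726.
Then n_B1 = 0.548, n_T = 2.27, so y_B1 = 0.241.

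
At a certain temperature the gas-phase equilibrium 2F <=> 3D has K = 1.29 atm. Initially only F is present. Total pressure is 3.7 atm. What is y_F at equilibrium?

Take 1 mol F as basis and let X be its fractional conversion, so ξ = 0.5X.
Moles: n_F = 1 − X; n_D = 1.5X.
Summing: n_T = 1 + 0.5X.
Mole fractions y_i = n_i/n_T; K = p_D^3 / (p_F^2) with p_i = y_i·P.
Setting this equal to 1.29 atm and taking the physical root (0 < X < 1) gives X = 0.366.
Then n_F = 0.634, n_T = 1.18, so y_F = 0.536.

y_F = 0.536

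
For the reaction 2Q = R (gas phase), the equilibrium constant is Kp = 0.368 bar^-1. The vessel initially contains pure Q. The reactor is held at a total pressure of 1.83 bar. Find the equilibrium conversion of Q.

X = 0.480

Take 1 mol Q as basis and let X be its fractional conversion, so ξ = 0.5X.
At extent ξ: n_Q = 1 − X; n_R = 0.5X.
Total moles n_T = 1 − 0.5X.
With p_i = (n_i/n_T)P, Kp = p_R / (p_Q^2).
Substituting and setting equal to 0.368 bar^-1 gives a polynomial in X; the root in (0,1) is X = 0.480.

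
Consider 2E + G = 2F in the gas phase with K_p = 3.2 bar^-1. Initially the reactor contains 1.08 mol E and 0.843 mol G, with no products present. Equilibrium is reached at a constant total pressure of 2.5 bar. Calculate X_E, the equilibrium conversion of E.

Take 1.08 mol E as basis and let X be its fractional conversion, so ξ = 0.54X.
Mole table: n_E = 1.08 − 1.08X; n_G = 0.843 − 0.54X; n_F = 1.08X.
Total moles n_T = 1.92 − 0.54X.
With p_i = (n_i/n_T)P, K_p = p_F^2 / (p_E^2 p_G).
Setting this equal to 3.2 bar^-1 and taking the physical root (0 < X < 1) gives X = 0.616.

X = 0.616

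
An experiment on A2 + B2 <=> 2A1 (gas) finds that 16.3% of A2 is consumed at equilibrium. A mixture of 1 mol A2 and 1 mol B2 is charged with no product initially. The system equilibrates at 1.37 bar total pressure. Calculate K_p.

K_p = 0.152

Take 1 mol A2 as basis and let X be its fractional conversion, so ξ = X.
Moles: n_A2 = 1 − X; n_B2 = 1 − X; n_A1 = 2X.
Total moles n_T = 2 (Δν = 0, constant).
At X = 0.163: n_A2 = 0.837, n_B2 = 0.837, n_A1 = 0.326, n_T = 2.
p_i = (n_i/n_T)·P. K_p = p_A1^2 / (p_A2 p_B2) = 0.152.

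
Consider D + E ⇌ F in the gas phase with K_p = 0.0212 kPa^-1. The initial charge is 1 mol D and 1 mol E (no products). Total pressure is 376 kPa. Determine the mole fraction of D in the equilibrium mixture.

Basis: 1 mol D initially; let X = conversion of D. Extent ξ = X.
Mole table: n_D = 1 − X; n_E = 1 − X; n_F = X.
Total moles n_T = 2 − X.
y_i = n_i/n_T, p_i = y_i·P. K_p = p_F / (p_D p_E).
Equating to 0.0212 kPa^-1 and solving on 0 < X < 1: X = 0.666.
Then n_D = 0.334, n_T = 1.33, so y_D = 0.250.

y_D = 0.250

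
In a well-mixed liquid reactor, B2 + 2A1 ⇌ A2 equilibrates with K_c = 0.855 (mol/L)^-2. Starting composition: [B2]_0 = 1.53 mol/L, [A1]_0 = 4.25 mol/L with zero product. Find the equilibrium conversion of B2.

X = 0.760

Let X = conversion of B2; extent ξ = 1.53·X mol/L.
Concentrations: [B2] = 1.53 − 1.53X; [A1] = 4.25 − 3.06X; [A2] = 1.53X.
K_c = [A2] / ([B2] [A1]^2).
Setting equal to 0.855 and solving for X on (0,1) gives X = 0.760.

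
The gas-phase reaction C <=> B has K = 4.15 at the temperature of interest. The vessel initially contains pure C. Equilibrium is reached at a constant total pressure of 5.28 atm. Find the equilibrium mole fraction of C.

y_C = 0.194

Take 1 mol C as basis and let X be its fractional conversion, so ξ = X.
Mole table: n_C = 1 − X; n_B = X.
Total moles n_T = 1 (Δν = 0, constant).
y_i = n_i/n_T, p_i = y_i·P. K = p_B / (p_C).
Setting this equal to 4.15 and taking the physical root (0 < X < 1) gives X = 0.806.
Then n_C = 0.194, n_T = 1, so y_C = 0.194.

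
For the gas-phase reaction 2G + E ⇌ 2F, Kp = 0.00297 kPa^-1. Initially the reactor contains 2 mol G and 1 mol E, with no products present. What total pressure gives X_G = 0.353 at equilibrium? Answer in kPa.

P = 410 kPa

Basis: 2 mol G initially; let X = conversion of G. Extent ξ = X.
Moles: n_G = 2 − 2X; n_E = 1 − X; n_F = 2X.
Summing: n_T = 3 − X.
Kp = p_F^2 / (p_G^2 p_E) with p_i = (n_i/n_T)·P.
At X = 0.353: the mole-fraction product g(X) = Π y_i^ν_i = 1.218. Since Kp = g(X)·P^{-1}, P = (g/Kp)^(1/1) = (1.218/0.00297)^(1/1) = 410 kPa.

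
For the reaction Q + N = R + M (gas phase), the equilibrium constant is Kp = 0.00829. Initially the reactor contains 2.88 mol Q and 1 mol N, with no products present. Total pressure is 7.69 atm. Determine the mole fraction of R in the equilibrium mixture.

Basis: 1 mol N initially; let X = conversion of N. Extent ξ = X.
Species balance: n_Q = 2.88 − X; n_N = 1 − X; n_R = X; n_M = X.
n_T stays at 3.88 (no change in mole number).
With p_i = (n_i/n_T)P, Kp = p_R p_M / (p_Q p_N).
Substituting and setting equal to 0.00829 gives a polynomial in X; the root in (0,1) is X = 0.140.
Then n_R = 0.14, n_T = 3.88, so y_R = 0.036.

y_R = 0.036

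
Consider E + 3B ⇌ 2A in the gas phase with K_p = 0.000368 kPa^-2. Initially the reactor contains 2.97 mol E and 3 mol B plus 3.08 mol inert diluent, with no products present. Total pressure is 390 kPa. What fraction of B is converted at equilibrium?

X = 0.683

Take 3 mol B as basis and let X be its fractional conversion, so ξ = X.
Mole table: n_E = 2.97 − X; n_B = 3 − 3X; n_A = 2X; n_I = 3.08 (inert).
Total moles n_T = 9.05 − 2X.
Mole fractions y_i = n_i/n_T; K_p = p_A^2 / (p_E p_B^3) with p_i = y_i·P.
Equating to 0.000368 kPa^-2 and solving on 0 < X < 1: X = 0.683.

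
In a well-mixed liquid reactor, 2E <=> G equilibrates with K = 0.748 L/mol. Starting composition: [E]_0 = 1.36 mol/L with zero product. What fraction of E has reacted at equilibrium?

Let X = conversion of E; extent ξ = 1.36X/2 mol/L.
Concentrations: [E] = 1.36 − 1.36X; [G] = 0.68X.
K = [G] / ([E]^2).
This equals 0.748 at X = 0.503 (the root in 0 < X < 1).

X = 0.503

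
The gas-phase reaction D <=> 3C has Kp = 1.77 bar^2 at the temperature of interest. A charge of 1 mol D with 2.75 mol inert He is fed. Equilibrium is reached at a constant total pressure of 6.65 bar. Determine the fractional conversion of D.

Take 1 mol D as basis and let X be its fractional conversion, so ξ = X.
Species balance: n_D = 1 − X; n_C = 3X; n_I = 2.75 (inert).
Summing: n_T = 3.75 + 2X.
Mole fractions y_i = n_i/n_T; Kp = p_C^3 / (p_D) with p_i = y_i·P.
Setting this equal to 1.77 bar^2 and taking the physical root (0 < X < 1) gives X = 0.271.

X = 0.271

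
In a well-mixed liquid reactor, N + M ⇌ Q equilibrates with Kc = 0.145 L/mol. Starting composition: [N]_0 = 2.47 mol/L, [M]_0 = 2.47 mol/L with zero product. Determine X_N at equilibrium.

X = 0.219

Let X = conversion of N; extent ξ = 2.47·X mol/L.
Concentrations: [N] = 2.47 − 2.47X; [M] = 2.47 − 2.47X; [Q] = 2.47X.
Kc = [Q] / ([N] [M]).
This equals 0.145 at X = 0.219 (the root in 0 < X < 1).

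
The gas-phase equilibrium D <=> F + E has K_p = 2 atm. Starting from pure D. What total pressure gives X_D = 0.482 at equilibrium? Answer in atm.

P = 6.61 atm

Let X = conversion of D (basis 1 mol D); extent of reaction ξ = X.
Species balance: n_D = 1 − X; n_F = X; n_E = X.
Summing: n_T = 1 + X.
K_p = p_F p_E / (p_D) with p_i = (n_i/n_T)·P.
At X = 0.482: the mole-fraction product g(X) = Π y_i^ν_i = 0.3026. Since K_p = g(X)·P^{1}, P = (K_p/g)^(1/1) = (2/0.3026)^(1/1) = 6.61 atm.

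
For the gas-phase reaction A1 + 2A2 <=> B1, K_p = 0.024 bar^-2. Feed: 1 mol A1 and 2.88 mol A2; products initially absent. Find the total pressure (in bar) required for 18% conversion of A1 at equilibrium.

P = 4.22 bar

Take 1 mol A1 as basis and let X be its fractional conversion, so ξ = X.
Mole table: n_A1 = 1 − X; n_A2 = 2.88 − 2X; n_B1 = X.
Total moles n_T = 3.88 − 2X.
K_p = p_B1 / (p_A1 p_A2^2) with p_i = (n_i/n_T)·P.
At X = 0.18: the mole-fraction product g(X) = Π y_i^ν_i = 0.4283. Since K_p = g(X)·P^{-2}, P = (g/K_p)^(1/2) = (0.4283/0.024)^(1/2) = 4.22 bar.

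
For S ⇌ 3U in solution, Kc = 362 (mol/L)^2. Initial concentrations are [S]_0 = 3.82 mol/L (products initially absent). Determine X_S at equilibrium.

Let X = conversion of S; extent ξ = 3.82·X mol/L.
Concentrations: [S] = 3.82 − 3.82X; [U] = 11.5X.
Kc = [U]^3 / ([S]).
Equating to 362 (mol/L)^2: the physical root is X = 0.671.

X = 0.671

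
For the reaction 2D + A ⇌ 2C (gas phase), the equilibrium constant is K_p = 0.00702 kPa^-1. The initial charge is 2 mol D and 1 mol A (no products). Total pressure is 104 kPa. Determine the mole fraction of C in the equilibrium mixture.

y_C = 0.225

Let X = conversion of D (basis 2 mol D); extent of reaction ξ = X.
At extent ξ: n_D = 2 − 2X; n_A = 1 − X; n_C = 2X.
n_T = Σnᵢ = 3 − X.
y_i = n_i/n_T, p_i = y_i·P. K_p = p_C^2 / (p_D^2 p_A).
Equating to 0.00702 kPa^-1 and solving on 0 < X < 1: X = 0.303.
Then n_C = 0.606, n_T = 2.7, so y_C = 0.225.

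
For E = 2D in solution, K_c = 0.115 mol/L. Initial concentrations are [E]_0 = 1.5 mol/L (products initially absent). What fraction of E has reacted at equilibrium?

Let X = conversion of E; extent ξ = 1.5·X mol/L.
Concentrations: [E] = 1.5 − 1.5X; [D] = 3X.
K_c = [D]^2 / ([E]).
This equals 0.115 at X = 0.129 (the root in 0 < X < 1).

X = 0.129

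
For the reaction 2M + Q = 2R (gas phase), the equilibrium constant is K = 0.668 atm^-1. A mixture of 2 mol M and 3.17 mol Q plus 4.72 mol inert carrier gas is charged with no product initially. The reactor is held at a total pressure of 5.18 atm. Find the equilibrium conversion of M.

Let X = conversion of M (basis 2 mol M); extent of reaction ξ = X.
At extent ξ: n_M = 2 − 2X; n_Q = 3.17 − X; n_R = 2X; n_I = 4.72 (inert).
n_T = Σnᵢ = 9.89 − X.
y_i = n_i/n_T, p_i = y_i·P. K = p_R^2 / (p_M^2 p_Q).
Setting this equal to 0.668 atm^-1 and taking the physical root (0 < X < 1) gives X = 0.498.

X = 0.498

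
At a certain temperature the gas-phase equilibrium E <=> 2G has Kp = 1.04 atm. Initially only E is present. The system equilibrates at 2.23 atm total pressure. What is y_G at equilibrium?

y_G = 0.488

Take 1 mol E as basis and let X be its fractional conversion, so ξ = X.
Moles: n_E = 1 − X; n_G = 2X.
n_T = Σnᵢ = 1 + X.
With p_i = (n_i/n_T)P, Kp = p_G^2 / (p_E).
Substituting and setting equal to 1.04 atm gives a polynomial in X; the root in (0,1) is X = 0.323.
Then n_G = 0.646, n_T = 1.32, so y_G = 0.488.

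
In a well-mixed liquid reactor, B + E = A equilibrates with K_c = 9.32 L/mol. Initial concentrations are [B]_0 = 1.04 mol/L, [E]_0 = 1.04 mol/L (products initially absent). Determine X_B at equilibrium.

Let X = conversion of B; extent ξ = 1.04·X mol/L.
Concentrations: [B] = 1.04 − 1.04X; [E] = 1.04 − 1.04X; [A] = 1.04X.
K_c = [A] / ([B] [E]).
This equals 9.32 at X = 0.726 (the root in 0 < X < 1).

X = 0.726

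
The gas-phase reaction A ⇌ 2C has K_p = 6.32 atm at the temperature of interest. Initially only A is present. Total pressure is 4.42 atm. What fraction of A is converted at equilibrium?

Basis: 1 mol A initially; let X = conversion of A. Extent ξ = X.
Moles: n_A = 1 − X; n_C = 2X.
n_T = Σnᵢ = 1 + X.
y_i = n_i/n_T, p_i = y_i·P. K_p = p_C^2 / (p_A).
Equating to 6.32 atm and solving on 0 < X < 1: X = 0.513.

X = 0.513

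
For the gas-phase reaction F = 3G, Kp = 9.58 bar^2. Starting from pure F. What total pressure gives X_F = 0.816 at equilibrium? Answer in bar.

Let X = conversion of F (basis 1 mol F); extent of reaction ξ = X.
At extent ξ: n_F = 1 − X; n_G = 3X.
n_T = Σnᵢ = 1 + 2X.
Kp = p_G^3 / (p_F) with p_i = (n_i/n_T)·P.
At X = 0.816: the mole-fraction product g(X) = Π y_i^ν_i = 11.51. Since Kp = g(X)·P^{2}, P = (Kp/g)^(1/2) = (9.58/11.51)^(1/2) = 0.912 bar.

P = 0.912 bar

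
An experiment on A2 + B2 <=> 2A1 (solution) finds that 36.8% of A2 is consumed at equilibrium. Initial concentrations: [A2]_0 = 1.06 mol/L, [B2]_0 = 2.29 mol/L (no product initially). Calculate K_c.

K_c = 0.478

Let X = conversion of A2.
Concentrations: [A2] = 1.06 − 1.06X; [B2] = 2.29 − 1.06X; [A1] = 2.12X.
At X = 0.368: [A2] = 0.67, [B2] = 1.9, [A1] = 0.78.
K_c = [A1]^2 / ([A2] [B2]) = 0.478.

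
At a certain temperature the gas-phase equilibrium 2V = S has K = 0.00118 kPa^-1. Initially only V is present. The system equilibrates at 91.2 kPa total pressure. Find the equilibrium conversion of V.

X = 0.164

Let X = conversion of V (basis 1 mol V); extent of reaction ξ = 0.5X.
Moles: n_V = 1 − X; n_S = 0.5X.
Total moles n_T = 1 − 0.5X.
Mole fractions y_i = n_i/n_T; K = p_S / (p_V^2) with p_i = y_i·P.
Setting this equal to 0.00118 kPa^-1 and taking the physical root (0 < X < 1) gives X = 0.164.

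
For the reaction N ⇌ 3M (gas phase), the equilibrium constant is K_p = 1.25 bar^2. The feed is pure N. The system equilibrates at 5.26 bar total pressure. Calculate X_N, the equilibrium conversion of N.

X = 0.132

Take 1 mol N as basis and let X be its fractional conversion, so ξ = X.
Mole table: n_N = 1 − X; n_M = 3X.
n_T = Σnᵢ = 1 + 2X.
y_i = n_i/n_T, p_i = y_i·P. K_p = p_M^3 / (p_N).
This yields a degree-3 equation in X; solving on (0,1), X = 0.132.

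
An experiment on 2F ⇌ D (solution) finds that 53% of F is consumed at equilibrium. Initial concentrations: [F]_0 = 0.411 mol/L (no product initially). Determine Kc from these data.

Let X = conversion of F.
Concentrations: [F] = 0.411 − 0.411X; [D] = 0.205X.
At X = 0.53: [F] = 0.193, [D] = 0.109.
Kc = [D] / ([F]^2) = 2.92 L/mol.

Kc = 2.92 L/mol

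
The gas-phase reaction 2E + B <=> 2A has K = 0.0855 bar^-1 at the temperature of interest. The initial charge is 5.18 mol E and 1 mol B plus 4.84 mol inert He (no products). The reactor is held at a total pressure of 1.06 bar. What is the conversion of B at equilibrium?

Take 1 mol B as basis and let X be its fractional conversion, so ξ = X.
Species balance: n_E = 5.18 − 2X; n_B = 1 − X; n_A = 2X; n_I = 4.84 (inert).
n_T = Σnᵢ = 11 − X.
With p_i = (n_i/n_T)P, K = p_A^2 / (p_E^2 p_B).
Substituting and setting equal to 0.0855 bar^-1 gives a polynomial in X; the root in (0,1) is X = 0.196.

X = 0.196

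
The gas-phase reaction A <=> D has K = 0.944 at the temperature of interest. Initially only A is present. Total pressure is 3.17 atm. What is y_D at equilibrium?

Let X = conversion of A (basis 1 mol A); extent of reaction ξ = X.
At extent ξ: n_A = 1 − X; n_D = X.
Total moles n_T = 1 (Δν = 0, constant).
y_i = n_i/n_T, p_i = y_i·P. K = p_D / (p_A).
Setting this equal to 0.944 and taking the physical root (0 < X < 1) gives X = 0.486.
Then n_D = 0.486, n_T = 1, so y_D = 0.486.

y_D = 0.486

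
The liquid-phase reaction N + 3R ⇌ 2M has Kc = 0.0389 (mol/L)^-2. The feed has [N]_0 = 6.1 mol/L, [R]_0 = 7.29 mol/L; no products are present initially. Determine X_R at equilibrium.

X = 0.542

Let X = conversion of R; extent ξ = 7.29X/3 mol/L.
Concentrations: [N] = 6.1 − 2.43X; [R] = 7.29 − 7.29X; [M] = 4.86X.
Kc = [M]^2 / ([N] [R]^3).
This equals 0.0389 at X = 0.542 (the root in 0 < X < 1).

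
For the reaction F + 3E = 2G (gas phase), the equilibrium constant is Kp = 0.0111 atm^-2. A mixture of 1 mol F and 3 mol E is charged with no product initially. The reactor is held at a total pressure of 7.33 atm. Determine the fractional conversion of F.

Basis: 1 mol F initially; let X = conversion of F. Extent ξ = X.
Moles: n_F = 1 − X; n_E = 3 − 3X; n_G = 2X.
n_T = Σnᵢ = 4 − 2X.
Mole fractions y_i = n_i/n_T; Kp = p_G^2 / (p_F p_E^3) with p_i = y_i·P.
Substituting and setting equal to 0.0111 atm^-2 gives a polynomial in X; the root in (0,1) is X = 0.293.

X = 0.293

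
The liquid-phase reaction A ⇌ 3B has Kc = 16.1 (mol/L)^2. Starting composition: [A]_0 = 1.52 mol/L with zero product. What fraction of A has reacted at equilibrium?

Let X = conversion of A; extent ξ = 1.52·X mol/L.
Concentrations: [A] = 1.52 − 1.52X; [B] = 4.56X.
Kc = [B]^3 / ([A]).
Setting equal to 16.1 and solving for X on (0,1) gives X = 0.504.

X = 0.504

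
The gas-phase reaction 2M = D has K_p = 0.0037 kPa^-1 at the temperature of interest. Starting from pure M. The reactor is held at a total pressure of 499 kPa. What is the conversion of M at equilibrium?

X = 0.655

Take 1 mol M as basis and let X be its fractional conversion, so ξ = 0.5X.
Moles: n_M = 1 − X; n_D = 0.5X.
Summing: n_T = 1 − 0.5X.
With p_i = (n_i/n_T)P, K_p = p_D / (p_M^2).
Substituting and setting equal to 0.0037 kPa^-1 gives a polynomial in X; the root in (0,1) is X = 0.655.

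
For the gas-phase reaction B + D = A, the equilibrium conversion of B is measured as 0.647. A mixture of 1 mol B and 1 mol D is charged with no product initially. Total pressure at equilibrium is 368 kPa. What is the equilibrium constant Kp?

Kp = 0.0191 kPa^-1

Basis: 1 mol B initially; let X = conversion of B. Extent ξ = X.
Mole table: n_B = 1 − X; n_D = 1 − X; n_A = X.
Summing: n_T = 2 − X.
At X = 0.647: n_B = 0.353, n_D = 0.353, n_A = 0.647, n_T = 1.35.
p_i = (n_i/n_T)·P. Kp = p_A / (p_B p_D) = 0.0191 kPa^-1.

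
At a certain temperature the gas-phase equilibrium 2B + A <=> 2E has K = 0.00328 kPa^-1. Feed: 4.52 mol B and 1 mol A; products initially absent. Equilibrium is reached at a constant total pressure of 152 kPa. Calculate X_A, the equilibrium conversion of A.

Take 1 mol A as basis and let X be its fractional conversion, so ξ = X.
Moles: n_B = 4.52 − 2X; n_A = 1 − X; n_E = 2X.
Summing: n_T = 5.52 − X.
Mole fractions y_i = n_i/n_T; K = p_E^2 / (p_B^2 p_A) with p_i = y_i·P.
Setting this equal to 0.00328 kPa^-1 and taking the physical root (0 < X < 1) gives X = 0.432.

X = 0.432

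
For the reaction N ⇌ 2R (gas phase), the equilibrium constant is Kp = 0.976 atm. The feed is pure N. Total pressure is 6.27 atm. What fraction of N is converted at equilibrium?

X = 0.194

Let X = conversion of N (basis 1 mol N); extent of reaction ξ = X.
Mole table: n_N = 1 − X; n_R = 2X.
Summing: n_T = 1 + X.
y_i = n_i/n_T, p_i = y_i·P. Kp = p_R^2 / (p_N).
Equating to 0.976 atm and solving on 0 < X < 1: X = 0.194.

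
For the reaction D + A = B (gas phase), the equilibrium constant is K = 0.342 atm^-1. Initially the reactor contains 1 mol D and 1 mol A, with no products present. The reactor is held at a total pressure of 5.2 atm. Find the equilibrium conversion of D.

X = 0.400

Take 1 mol D as basis and let X be its fractional conversion, so ξ = X.
Moles: n_D = 1 − X; n_A = 1 − X; n_B = X.
Total moles n_T = 2 − X.
Mole fractions y_i = n_i/n_T; K = p_B / (p_D p_A) with p_i = y_i·P.
Equating to 0.342 atm^-1 and solving on 0 < X < 1: X = 0.400.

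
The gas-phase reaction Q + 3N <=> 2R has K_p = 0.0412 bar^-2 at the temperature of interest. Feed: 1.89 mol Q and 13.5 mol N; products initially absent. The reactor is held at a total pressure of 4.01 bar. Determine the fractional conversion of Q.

Take 1.89 mol Q as basis and let X be its fractional conversion, so ξ = 1.89X.
Moles: n_Q = 1.89 − 1.89X; n_N = 13.5 − 5.67X; n_R = 3.78X.
n_T = Σnᵢ = 15.4 − 3.78X.
y_i = n_i/n_T, p_i = y_i·P. K_p = p_R^2 / (p_Q p_N^3).
Equating to 0.0412 bar^-2 and solving on 0 < X < 1: X = 0.522.

X = 0.522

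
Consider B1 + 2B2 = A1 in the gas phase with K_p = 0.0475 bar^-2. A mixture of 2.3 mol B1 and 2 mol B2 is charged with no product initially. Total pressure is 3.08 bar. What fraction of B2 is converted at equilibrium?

X = 0.169

Let X = conversion of B2 (basis 2 mol B2); extent of reaction ξ = X.
Mole table: n_B1 = 2.3 − X; n_B2 = 2 − 2X; n_A1 = X.
Total moles n_T = 4.3 − 2X.
y_i = n_i/n_T, p_i = y_i·P. K_p = p_A1 / (p_B1 p_B2^2).
Setting this equal to 0.0475 bar^-2 and taking the physical root (0 < X < 1) gives X = 0.169.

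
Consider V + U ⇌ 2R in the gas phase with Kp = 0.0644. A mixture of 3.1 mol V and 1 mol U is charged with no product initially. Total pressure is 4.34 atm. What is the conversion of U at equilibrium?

X = 0.194

Take 1 mol U as basis and let X be its fractional conversion, so ξ = X.
Species balance: n_V = 3.1 − X; n_U = 1 − X; n_R = 2X.
Since Δν = 0, n_T = 4.1 throughout.
With p_i = (n_i/n_T)P, Kp = p_R^2 / (p_V p_U).
Equating to 0.0644 and solving on 0 < X < 1: X = 0.194.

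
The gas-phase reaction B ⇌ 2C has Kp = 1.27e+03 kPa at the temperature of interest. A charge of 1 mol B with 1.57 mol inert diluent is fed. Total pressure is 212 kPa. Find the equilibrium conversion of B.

Basis: 1 mol B initially; let X = conversion of B. Extent ξ = X.
Mole table: n_B = 1 − X; n_C = 2X; n_I = 1.57 (inert).
Total moles n_T = 2.57 + X.
With p_i = (n_i/n_T)P, Kp = p_C^2 / (p_B).
This yields a degree-2 equation in X; solving on (0,1), X = 0.857.

X = 0.857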